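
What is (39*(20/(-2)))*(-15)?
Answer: 5850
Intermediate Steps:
(39*(20/(-2)))*(-15) = (39*(20*(-1/2)))*(-15) = (39*(-10))*(-15) = -390*(-15) = 5850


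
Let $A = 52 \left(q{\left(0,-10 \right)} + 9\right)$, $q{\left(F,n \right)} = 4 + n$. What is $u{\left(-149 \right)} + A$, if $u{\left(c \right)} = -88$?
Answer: $68$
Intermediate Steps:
$A = 156$ ($A = 52 \left(\left(4 - 10\right) + 9\right) = 52 \left(-6 + 9\right) = 52 \cdot 3 = 156$)
$u{\left(-149 \right)} + A = -88 + 156 = 68$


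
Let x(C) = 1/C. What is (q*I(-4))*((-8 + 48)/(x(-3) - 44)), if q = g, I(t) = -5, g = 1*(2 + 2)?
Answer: 2400/133 ≈ 18.045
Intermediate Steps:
g = 4 (g = 1*4 = 4)
q = 4
(q*I(-4))*((-8 + 48)/(x(-3) - 44)) = (4*(-5))*((-8 + 48)/(1/(-3) - 44)) = -800/(-1/3 - 44) = -800/(-133/3) = -800*(-3)/133 = -20*(-120/133) = 2400/133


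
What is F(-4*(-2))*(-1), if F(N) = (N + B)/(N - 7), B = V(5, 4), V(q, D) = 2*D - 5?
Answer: -11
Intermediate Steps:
V(q, D) = -5 + 2*D
B = 3 (B = -5 + 2*4 = -5 + 8 = 3)
F(N) = (3 + N)/(-7 + N) (F(N) = (N + 3)/(N - 7) = (3 + N)/(-7 + N))
F(-4*(-2))*(-1) = ((3 - 4*(-2))/(-7 - 4*(-2)))*(-1) = ((3 + 8)/(-7 + 8))*(-1) = (11/1)*(-1) = (1*11)*(-1) = 11*(-1) = -11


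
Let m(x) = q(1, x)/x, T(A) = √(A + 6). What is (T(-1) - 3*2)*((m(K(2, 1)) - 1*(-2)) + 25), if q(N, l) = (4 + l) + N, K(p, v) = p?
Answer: -183 + 61*√5/2 ≈ -114.80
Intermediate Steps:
q(N, l) = 4 + N + l
T(A) = √(6 + A)
m(x) = (5 + x)/x (m(x) = (4 + 1 + x)/x = (5 + x)/x)
(T(-1) - 3*2)*((m(K(2, 1)) - 1*(-2)) + 25) = (√(6 - 1) - 3*2)*(((5 + 2)/2 - 1*(-2)) + 25) = (√5 - 6)*(((½)*7 + 2) + 25) = (-6 + √5)*((7/2 + 2) + 25) = (-6 + √5)*(11/2 + 25) = (-6 + √5)*(61/2) = -183 + 61*√5/2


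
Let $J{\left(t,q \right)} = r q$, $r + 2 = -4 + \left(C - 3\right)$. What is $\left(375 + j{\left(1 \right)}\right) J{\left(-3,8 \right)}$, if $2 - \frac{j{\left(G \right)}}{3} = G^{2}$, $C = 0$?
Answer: $-27216$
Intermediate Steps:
$r = -9$ ($r = -2 + \left(-4 + \left(0 - 3\right)\right) = -2 - 7 = -9$)
$j{\left(G \right)} = 6 - 3 G^{2}$
$J{\left(t,q \right)} = - 9 q$
$\left(375 + j{\left(1 \right)}\right) J{\left(-3,8 \right)} = \left(375 + \left(6 - 3 \cdot 1^{2}\right)\right) \left(\left(-9\right) 8\right) = \left(375 + \left(6 - 3\right)\right) \left(-72\right) = \left(375 + 3\right) \left(-72\right) = 378 \left(-72\right) = -27216$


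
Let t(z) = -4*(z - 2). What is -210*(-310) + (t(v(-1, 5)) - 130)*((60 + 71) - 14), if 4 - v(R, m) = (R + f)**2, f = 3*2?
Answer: 60654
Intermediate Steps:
f = 6
v(R, m) = 4 - (6 + R)**2 (v(R, m) = 4 - (R + 6)**2 = 4 - (6 + R)**2)
t(z) = 8 - 4*z (t(z) = -4*(-2 + z) = 8 - 4*z)
-210*(-310) + (t(v(-1, 5)) - 130)*((60 + 71) - 14) = -210*(-310) + ((8 - 4*(4 - (6 - 1)**2)) - 130)*((60 + 71) - 14) = 65100 + ((8 - 4*(4 - 1*5**2)) - 130)*(131 - 14) = 65100 + ((8 - 4*(4 - 1*25)) - 130)*117 = 65100 + ((8 - 4*(4 - 25)) - 130)*117 = 65100 + ((8 - 4*(-21)) - 130)*117 = 65100 + ((8 + 84) - 130)*117 = 65100 + (92 - 130)*117 = 65100 - 38*117 = 65100 - 4446 = 60654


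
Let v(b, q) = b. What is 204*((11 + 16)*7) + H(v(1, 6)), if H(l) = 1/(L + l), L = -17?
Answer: 616895/16 ≈ 38556.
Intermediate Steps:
H(l) = 1/(-17 + l)
204*((11 + 16)*7) + H(v(1, 6)) = 204*((11 + 16)*7) + 1/(-17 + 1) = 204*(27*7) + 1/(-16) = 204*189 - 1/16 = 38556 - 1/16 = 616895/16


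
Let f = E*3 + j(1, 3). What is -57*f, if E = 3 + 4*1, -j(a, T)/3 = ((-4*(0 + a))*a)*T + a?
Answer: -3078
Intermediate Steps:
j(a, T) = -3*a + 12*T*a² (j(a, T) = -3*(((-4*(0 + a))*a)*T + a) = -3*(((-4*a)*a)*T + a) = -3*((-4*a²)*T + a) = -3*(-4*T*a² + a) = -3*(a - 4*T*a²) = -3*a + 12*T*a²)
E = 7 (E = 3 + 4 = 7)
f = 54 (f = 7*3 + 3*1*(-1 + 4*3*1) = 21 + 3*1*(-1 + 12) = 21 + 3*1*11 = 21 + 33 = 54)
-57*f = -57*54 = -3078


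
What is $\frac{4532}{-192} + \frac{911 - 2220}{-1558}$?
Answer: $- \frac{851191}{37392} \approx -22.764$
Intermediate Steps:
$\frac{4532}{-192} + \frac{911 - 2220}{-1558} = 4532 \left(- \frac{1}{192}\right) + \left(911 - 2220\right) \left(- \frac{1}{1558}\right) = - \frac{1133}{48} - - \frac{1309}{1558} = - \frac{1133}{48} + \frac{1309}{1558} = - \frac{851191}{37392}$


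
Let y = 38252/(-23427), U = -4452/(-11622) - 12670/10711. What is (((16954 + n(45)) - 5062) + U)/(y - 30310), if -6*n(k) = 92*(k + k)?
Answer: -2554457188962906/7366406033766377 ≈ -0.34677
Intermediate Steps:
n(k) = -92*k/3 (n(k) = -46*(k + k)/3 = -46*2*k/3 = -92*k/3)
U = -16594228/20747207 (U = -4452*(-1/11622) - 12670*1/10711 = 742/1937 - 12670/10711 = -16594228/20747207 ≈ -0.79983)
y = -38252/23427 (y = 38252*(-1/23427) = -38252/23427 ≈ -1.6328)
(((16954 + n(45)) - 5062) + U)/(y - 30310) = (((16954 - 92/3*45) - 5062) - 16594228/20747207)/(-38252/23427 - 30310) = (((16954 - 1380) - 5062) - 16594228/20747207)/(-710110622/23427) = ((15574 - 5062) - 16594228/20747207)*(-23427/710110622) = (10512 - 16594228/20747207)*(-23427/710110622) = (218078045756/20747207)*(-23427/710110622) = -2554457188962906/7366406033766377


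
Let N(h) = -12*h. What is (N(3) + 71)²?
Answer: 1225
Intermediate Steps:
(N(3) + 71)² = (-12*3 + 71)² = (-36 + 71)² = 35² = 1225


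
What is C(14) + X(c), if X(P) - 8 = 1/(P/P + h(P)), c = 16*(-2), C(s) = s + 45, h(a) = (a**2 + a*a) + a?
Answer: 135140/2017 ≈ 67.000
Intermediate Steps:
h(a) = a + 2*a**2 (h(a) = (a**2 + a**2) + a = 2*a**2 + a = a + 2*a**2)
C(s) = 45 + s
c = -32
X(P) = 8 + 1/(1 + P*(1 + 2*P)) (X(P) = 8 + 1/(P/P + P*(1 + 2*P)) = 8 + 1/(1 + P*(1 + 2*P)))
C(14) + X(c) = (45 + 14) + (9 + 8*(-32)*(1 + 2*(-32)))/(1 - 32*(1 + 2*(-32))) = 59 + (9 + 8*(-32)*(1 - 64))/(1 - 32*(1 - 64)) = 59 + (9 + 8*(-32)*(-63))/(1 - 32*(-63)) = 59 + (9 + 16128)/(1 + 2016) = 59 + 16137/2017 = 135140/2017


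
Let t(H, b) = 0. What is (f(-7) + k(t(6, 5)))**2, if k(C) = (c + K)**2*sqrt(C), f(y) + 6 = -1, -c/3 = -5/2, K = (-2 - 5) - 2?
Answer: 49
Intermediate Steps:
K = -9 (K = -7 - 2 = -9)
c = 15/2 (c = -(-15)/2 = -3*(-5/2) = 15/2 ≈ 7.5000)
f(y) = -7 (f(y) = -6 - 1 = -7)
k(C) = 9*sqrt(C)/4 (k(C) = (15/2 - 9)**2*sqrt(C) = (-3/2)**2*sqrt(C) = 9*sqrt(C)/4)
(f(-7) + k(t(6, 5)))**2 = (-7 + 9*sqrt(0)/4)**2 = (-7 + (9/4)*0)**2 = (-7 + 0)**2 = (-7)**2 = 49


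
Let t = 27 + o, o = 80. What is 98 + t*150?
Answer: 16148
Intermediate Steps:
t = 107 (t = 27 + 80 = 107)
98 + t*150 = 98 + 107*150 = 98 + 16050 = 16148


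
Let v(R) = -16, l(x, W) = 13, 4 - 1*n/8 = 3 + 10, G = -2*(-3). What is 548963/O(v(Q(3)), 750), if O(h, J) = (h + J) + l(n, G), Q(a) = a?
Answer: 548963/747 ≈ 734.89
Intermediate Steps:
G = 6
n = -72 (n = 32 - 8*(3 + 10) = 32 - 8*13 = 32 - 104 = -72)
O(h, J) = 13 + J + h (O(h, J) = (h + J) + 13 = (J + h) + 13 = 13 + J + h)
548963/O(v(Q(3)), 750) = 548963/(13 + 750 - 16) = 548963/747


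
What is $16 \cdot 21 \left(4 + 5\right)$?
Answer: $3024$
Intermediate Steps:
$16 \cdot 21 \left(4 + 5\right) = 336 \cdot 9 = 3024$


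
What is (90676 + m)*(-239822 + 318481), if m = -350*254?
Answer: 139698384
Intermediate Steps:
m = -88900
(90676 + m)*(-239822 + 318481) = (90676 - 88900)*(-239822 + 318481) = 1776*78659 = 139698384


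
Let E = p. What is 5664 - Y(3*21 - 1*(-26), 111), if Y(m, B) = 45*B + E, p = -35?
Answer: 704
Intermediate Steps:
E = -35
Y(m, B) = -35 + 45*B (Y(m, B) = 45*B - 35 = -35 + 45*B)
5664 - Y(3*21 - 1*(-26), 111) = 5664 - (-35 + 45*111) = 5664 - (-35 + 4995) = 5664 - 1*4960 = 5664 - 4960 = 704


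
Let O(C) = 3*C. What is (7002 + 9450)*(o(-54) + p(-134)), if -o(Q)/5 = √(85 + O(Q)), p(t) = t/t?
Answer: 16452 - 82260*I*√77 ≈ 16452.0 - 7.2183e+5*I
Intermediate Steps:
p(t) = 1
o(Q) = -5*√(85 + 3*Q)
(7002 + 9450)*(o(-54) + p(-134)) = (7002 + 9450)*(-5*√(85 + 3*(-54)) + 1) = 16452*(-5*√(85 - 162) + 1) = 16452*(-5*I*√77 + 1) = 16452*(1 - 5*I*√77) = 16452 - 82260*I*√77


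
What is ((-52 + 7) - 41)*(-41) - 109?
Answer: 3417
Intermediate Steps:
((-52 + 7) - 41)*(-41) - 109 = (-45 - 41)*(-41) - 109 = -86*(-41) - 109 = 3526 - 109 = 3417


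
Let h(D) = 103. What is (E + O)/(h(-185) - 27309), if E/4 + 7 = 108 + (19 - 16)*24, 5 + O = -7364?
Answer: 6677/27206 ≈ 0.24542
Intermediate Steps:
O = -7369 (O = -5 - 7364 = -7369)
E = 692 (E = -28 + 4*(108 + (19 - 16)*24) = -28 + 4*(108 + 3*24) = -28 + 4*(108 + 72) = -28 + 4*180 = -28 + 720 = 692)
(E + O)/(h(-185) - 27309) = (692 - 7369)/(103 - 27309) = -6677/(-27206) = -6677*(-1/27206) = 6677/27206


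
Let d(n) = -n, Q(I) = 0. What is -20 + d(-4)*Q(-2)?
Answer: -20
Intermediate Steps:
-20 + d(-4)*Q(-2) = -20 - 1*(-4)*0 = -20 + 4*0 = -20 + 0 = -20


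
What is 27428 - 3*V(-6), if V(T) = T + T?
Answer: 27464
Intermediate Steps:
V(T) = 2*T
27428 - 3*V(-6) = 27428 - 3*2*(-6) = 27428 - 3*(-12) = 27428 - 1*(-36) = 27428 + 36 = 27464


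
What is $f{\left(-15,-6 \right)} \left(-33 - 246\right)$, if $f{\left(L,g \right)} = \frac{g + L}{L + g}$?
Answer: $-279$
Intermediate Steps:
$f{\left(L,g \right)} = 1$ ($f{\left(L,g \right)} = \frac{L + g}{L + g} = 1$)
$f{\left(-15,-6 \right)} \left(-33 - 246\right) = 1 \left(-33 - 246\right) = 1 \left(-279\right) = -279$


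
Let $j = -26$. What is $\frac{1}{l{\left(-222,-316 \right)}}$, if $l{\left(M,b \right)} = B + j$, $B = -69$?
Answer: $- \frac{1}{95} \approx -0.010526$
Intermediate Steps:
$l{\left(M,b \right)} = -95$ ($l{\left(M,b \right)} = -69 - 26 = -95$)
$\frac{1}{l{\left(-222,-316 \right)}} = \frac{1}{-95} = - \frac{1}{95}$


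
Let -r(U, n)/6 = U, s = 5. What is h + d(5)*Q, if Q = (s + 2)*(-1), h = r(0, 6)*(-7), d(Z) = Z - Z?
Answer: 0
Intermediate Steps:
r(U, n) = -6*U
d(Z) = 0
h = 0 (h = -6*0*(-7) = 0*(-7) = 0)
Q = -7 (Q = (5 + 2)*(-1) = 7*(-1) = -7)
h + d(5)*Q = 0 + 0*(-7) = 0 + 0 = 0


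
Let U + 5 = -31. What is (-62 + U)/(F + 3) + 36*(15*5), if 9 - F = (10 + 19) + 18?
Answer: 13514/5 ≈ 2702.8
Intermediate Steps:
U = -36 (U = -5 - 31 = -36)
F = -38 (F = 9 - ((10 + 19) + 18) = 9 - (29 + 18) = 9 - 1*47 = 9 - 47 = -38)
(-62 + U)/(F + 3) + 36*(15*5) = (-62 - 36)/(-38 + 3) + 36*(15*5) = -98/(-35) + 36*75 = -98*(-1/35) + 2700 = 14/5 + 2700 = 13514/5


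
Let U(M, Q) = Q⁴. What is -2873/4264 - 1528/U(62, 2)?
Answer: -31545/328 ≈ -96.174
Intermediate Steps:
-2873/4264 - 1528/U(62, 2) = -2873/4264 - 1528/(2⁴) = -2873*1/4264 - 1528/16 = -221/328 - 1528*1/16 = -221/328 - 191/2 = -31545/328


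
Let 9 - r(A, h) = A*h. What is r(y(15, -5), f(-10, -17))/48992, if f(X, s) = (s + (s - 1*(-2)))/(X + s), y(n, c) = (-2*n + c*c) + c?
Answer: 563/1322784 ≈ 0.00042562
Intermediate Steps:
y(n, c) = c + c² - 2*n (y(n, c) = (-2*n + c²) + c = (c² - 2*n) + c = c + c² - 2*n)
f(X, s) = (2 + 2*s)/(X + s) (f(X, s) = (s + (s + 2))/(X + s) = (s + (2 + s))/(X + s) = (2 + 2*s)/(X + s))
r(A, h) = 9 - A*h
r(y(15, -5), f(-10, -17))/48992 = (9 - (-5 + (-5)² - 2*15)*2*(1 - 17)/(-10 - 17))/48992 = (9 - (-5 + 25 - 30)*2*(-16)/(-27))*(1/48992) = (9 - 1*(-10)*2*(-1/27)*(-16))*(1/48992) = (9 - 1*(-10)*32/27)*(1/48992) = (9 + 320/27)*(1/48992) = (563/27)*(1/48992) = 563/1322784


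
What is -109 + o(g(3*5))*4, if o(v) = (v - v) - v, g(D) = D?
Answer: -169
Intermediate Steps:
o(v) = -v (o(v) = 0 - v = -v)
-109 + o(g(3*5))*4 = -109 - 3*5*4 = -109 - 1*15*4 = -109 - 15*4 = -109 - 60 = -169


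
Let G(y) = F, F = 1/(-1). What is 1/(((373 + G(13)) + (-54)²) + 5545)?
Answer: 1/8833 ≈ 0.00011321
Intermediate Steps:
F = -1
G(y) = -1
1/(((373 + G(13)) + (-54)²) + 5545) = 1/(((373 - 1) + (-54)²) + 5545) = 1/((372 + 2916) + 5545) = 1/(3288 + 5545) = 1/8833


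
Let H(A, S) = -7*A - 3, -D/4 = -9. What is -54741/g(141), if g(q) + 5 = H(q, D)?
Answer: 54741/995 ≈ 55.016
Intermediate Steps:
D = 36 (D = -4*(-9) = 36)
H(A, S) = -3 - 7*A
g(q) = -8 - 7*q (g(q) = -5 + (-3 - 7*q) = -8 - 7*q)
-54741/g(141) = -54741/(-8 - 7*141) = -54741/(-8 - 987) = -54741/(-995) = -54741*(-1/995) = 54741/995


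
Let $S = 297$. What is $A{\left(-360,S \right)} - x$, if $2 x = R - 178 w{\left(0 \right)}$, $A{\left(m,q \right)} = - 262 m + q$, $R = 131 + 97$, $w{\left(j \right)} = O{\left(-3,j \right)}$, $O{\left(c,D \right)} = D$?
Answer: $94503$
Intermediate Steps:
$w{\left(j \right)} = j$
$R = 228$
$A{\left(m,q \right)} = q - 262 m$
$x = 114$ ($x = \frac{228 - 0}{2} = \frac{228 + 0}{2} = \frac{1}{2} \cdot 228 = 114$)
$A{\left(-360,S \right)} - x = \left(297 - -94320\right) - 114 = \left(297 + 94320\right) - 114 = 94617 - 114 = 94503$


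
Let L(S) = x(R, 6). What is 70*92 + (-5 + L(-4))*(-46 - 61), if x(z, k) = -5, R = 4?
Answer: 7510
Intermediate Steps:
L(S) = -5
70*92 + (-5 + L(-4))*(-46 - 61) = 70*92 + (-5 - 5)*(-46 - 61) = 6440 - 10*(-107) = 6440 + 1070 = 7510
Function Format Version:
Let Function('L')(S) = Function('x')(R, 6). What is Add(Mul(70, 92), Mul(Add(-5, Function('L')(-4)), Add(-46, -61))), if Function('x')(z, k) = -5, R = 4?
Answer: 7510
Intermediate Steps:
Function('L')(S) = -5
Add(Mul(70, 92), Mul(Add(-5, Function('L')(-4)), Add(-46, -61))) = Add(Mul(70, 92), Mul(Add(-5, -5), Add(-46, -61))) = Add(6440, Mul(-10, -107)) = Add(6440, 1070) = 7510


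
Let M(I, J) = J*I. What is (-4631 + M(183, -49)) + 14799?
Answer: 1201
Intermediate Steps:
M(I, J) = I*J
(-4631 + M(183, -49)) + 14799 = (-4631 + 183*(-49)) + 14799 = (-4631 - 8967) + 14799 = -13598 + 14799 = 1201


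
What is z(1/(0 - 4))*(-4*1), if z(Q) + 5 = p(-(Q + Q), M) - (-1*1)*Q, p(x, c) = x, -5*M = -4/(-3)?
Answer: 19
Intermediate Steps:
M = -4/15 (M = -(-4)/(5*(-3)) = -(-4)*(-1)/(5*3) = -⅕*4/3 = -4/15 ≈ -0.26667)
z(Q) = -5 - Q (z(Q) = -5 + (-(Q + Q) - (-1*1)*Q) = -5 + (-2*Q - (-1)*Q) = -5 + (-2*Q + Q) = -5 - Q)
z(1/(0 - 4))*(-4*1) = (-5 - 1/(0 - 4))*(-4*1) = (-5 - 1/(-4))*(-4) = (-5 - 1*(-¼))*(-4) = (-5 + ¼)*(-4) = -19/4*(-4) = 19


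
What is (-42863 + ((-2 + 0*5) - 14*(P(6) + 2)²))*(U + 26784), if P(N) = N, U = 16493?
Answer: -1893844797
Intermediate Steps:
(-42863 + ((-2 + 0*5) - 14*(P(6) + 2)²))*(U + 26784) = (-42863 + ((-2 + 0*5) - 14*(6 + 2)²))*(16493 + 26784) = (-42863 + ((-2 + 0) - 14*8²))*43277 = (-42863 + (-2 - 14*64))*43277 = (-42863 + (-2 - 896))*43277 = (-42863 - 898)*43277 = -43761*43277 = -1893844797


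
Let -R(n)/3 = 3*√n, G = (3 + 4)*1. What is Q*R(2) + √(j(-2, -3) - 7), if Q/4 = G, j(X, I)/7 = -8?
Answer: -252*√2 + 3*I*√7 ≈ -356.38 + 7.9373*I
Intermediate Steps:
G = 7 (G = 7*1 = 7)
j(X, I) = -56 (j(X, I) = 7*(-8) = -56)
Q = 28 (Q = 4*7 = 28)
R(n) = -9*√n
Q*R(2) + √(j(-2, -3) - 7) = 28*(-9*√2) + √(-56 - 7) = -252*√2 + √(-63) = -252*√2 + 3*I*√7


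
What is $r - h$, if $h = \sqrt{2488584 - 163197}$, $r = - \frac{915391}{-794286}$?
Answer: $\frac{915391}{794286} - \sqrt{2325387} \approx -1523.8$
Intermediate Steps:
$r = \frac{915391}{794286}$ ($r = \left(-915391\right) \left(- \frac{1}{794286}\right) = \frac{915391}{794286} \approx 1.1525$)
$h = \sqrt{2325387} \approx 1524.9$
$r - h = \frac{915391}{794286} - \sqrt{2325387}$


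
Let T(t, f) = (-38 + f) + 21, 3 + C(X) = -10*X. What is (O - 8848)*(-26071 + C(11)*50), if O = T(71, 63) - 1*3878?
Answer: 402222280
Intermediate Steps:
C(X) = -3 - 10*X
T(t, f) = -17 + f
O = -3832 (O = (-17 + 63) - 1*3878 = 46 - 3878 = -3832)
(O - 8848)*(-26071 + C(11)*50) = (-3832 - 8848)*(-26071 + (-3 - 10*11)*50) = -12680*(-26071 + (-3 - 110)*50) = -12680*(-26071 - 113*50) = -12680*(-26071 - 5650) = -12680*(-31721) = 402222280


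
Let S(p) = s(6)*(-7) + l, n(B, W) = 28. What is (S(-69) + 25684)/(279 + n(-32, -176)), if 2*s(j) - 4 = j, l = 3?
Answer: 25652/307 ≈ 83.557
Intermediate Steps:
s(j) = 2 + j/2
S(p) = -32 (S(p) = (2 + (½)*6)*(-7) + 3 = (2 + 3)*(-7) + 3 = 5*(-7) + 3 = -35 + 3 = -32)
(S(-69) + 25684)/(279 + n(-32, -176)) = (-32 + 25684)/(279 + 28) = 25652/307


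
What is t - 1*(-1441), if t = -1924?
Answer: -483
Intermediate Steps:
t - 1*(-1441) = -1924 - 1*(-1441) = -1924 + 1441 = -483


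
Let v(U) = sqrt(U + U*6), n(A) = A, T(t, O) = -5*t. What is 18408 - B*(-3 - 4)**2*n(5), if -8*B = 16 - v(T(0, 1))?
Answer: 18898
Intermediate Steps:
v(U) = sqrt(7)*sqrt(U) (v(U) = sqrt(U + 6*U) = sqrt(7*U) = sqrt(7)*sqrt(U))
B = -2 (B = -(16 - sqrt(7)*sqrt(-5*0))/8 = -(16 - sqrt(7)*sqrt(0))/8 = -(16 - sqrt(7)*0)/8 = -(16 - 1*0)/8 = -(16 + 0)/8 = -1/8*16 = -2)
18408 - B*(-3 - 4)**2*n(5) = 18408 - (-2*(-3 - 4)**2)*5 = 18408 - (-2*(-7)**2)*5 = 18408 - (-2*49)*5 = 18408 - (-98)*5 = 18408 - 1*(-490) = 18408 + 490 = 18898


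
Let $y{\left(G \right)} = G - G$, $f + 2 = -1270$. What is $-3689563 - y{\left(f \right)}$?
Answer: $-3689563$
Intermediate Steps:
$f = -1272$ ($f = -2 - 1270 = -1272$)
$y{\left(G \right)} = 0$
$-3689563 - y{\left(f \right)} = -3689563 - 0 = -3689563 + 0 = -3689563$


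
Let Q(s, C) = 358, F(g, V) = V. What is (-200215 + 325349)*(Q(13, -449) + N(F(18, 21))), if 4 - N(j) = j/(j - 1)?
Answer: 451671173/10 ≈ 4.5167e+7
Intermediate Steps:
N(j) = 4 - j/(-1 + j) (N(j) = 4 - j/(j - 1) = 4 - j/(-1 + j))
(-200215 + 325349)*(Q(13, -449) + N(F(18, 21))) = (-200215 + 325349)*(358 + (-4 + 3*21)/(-1 + 21)) = 125134*(358 + (-4 + 63)/20) = 125134*(358 + (1/20)*59) = 125134*(358 + 59/20) = 125134*(7219/20) = 451671173/10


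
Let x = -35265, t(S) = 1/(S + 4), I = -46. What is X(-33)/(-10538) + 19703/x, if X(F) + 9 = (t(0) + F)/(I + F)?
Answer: -65515473679/117432732120 ≈ -0.55790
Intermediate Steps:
t(S) = 1/(4 + S)
X(F) = -9 + (¼ + F)/(-46 + F) (X(F) = -9 + (1/(4 + 0) + F)/(-46 + F) = -9 + (1/4 + F)/(-46 + F) = -9 + (¼ + F)/(-46 + F))
X(-33)/(-10538) + 19703/x = ((1657 - 32*(-33))/(4*(-46 - 33)))/(-10538) + 19703/(-35265) = ((¼)*(1657 + 1056)/(-79))*(-1/10538) + 19703*(-1/35265) = ((¼)*(-1/79)*2713)*(-1/10538) - 19703/35265 = -2713/316*(-1/10538) - 19703/35265 = 2713/3330008 - 19703/35265 = -65515473679/117432732120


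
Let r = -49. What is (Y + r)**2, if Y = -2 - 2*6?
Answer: 3969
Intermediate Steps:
Y = -14 (Y = -2 - 12 = -14)
(Y + r)**2 = (-14 - 49)**2 = (-63)**2 = 3969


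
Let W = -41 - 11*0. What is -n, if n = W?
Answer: 41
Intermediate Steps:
W = -41 (W = -41 + 0 = -41)
n = -41
-n = -1*(-41) = 41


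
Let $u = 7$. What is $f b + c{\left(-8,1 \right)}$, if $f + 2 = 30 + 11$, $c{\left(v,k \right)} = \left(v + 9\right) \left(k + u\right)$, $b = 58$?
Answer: $2270$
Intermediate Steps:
$c{\left(v,k \right)} = \left(7 + k\right) \left(9 + v\right)$ ($c{\left(v,k \right)} = \left(v + 9\right) \left(k + 7\right) = \left(9 + v\right) \left(7 + k\right) = \left(7 + k\right) \left(9 + v\right)$)
$f = 39$ ($f = -2 + \left(30 + 11\right) = -2 + 41 = 39$)
$f b + c{\left(-8,1 \right)} = 39 \cdot 58 + \left(63 + 7 \left(-8\right) + 9 \cdot 1 + 1 \left(-8\right)\right) = 2262 + \left(63 - 56 + 9 - 8\right) = 2262 + 8 = 2270$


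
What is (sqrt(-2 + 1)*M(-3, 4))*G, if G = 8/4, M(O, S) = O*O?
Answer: 18*I ≈ 18.0*I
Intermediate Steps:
M(O, S) = O**2
G = 2 (G = 8*(1/4) = 2)
(sqrt(-2 + 1)*M(-3, 4))*G = (sqrt(-2 + 1)*(-3)**2)*2 = (sqrt(-1)*9)*2 = (I*9)*2 = (9*I)*2 = 18*I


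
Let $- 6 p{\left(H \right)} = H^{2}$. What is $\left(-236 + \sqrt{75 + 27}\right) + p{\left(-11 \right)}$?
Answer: $- \frac{1537}{6} + \sqrt{102} \approx -246.07$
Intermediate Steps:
$p{\left(H \right)} = - \frac{H^{2}}{6}$
$\left(-236 + \sqrt{75 + 27}\right) + p{\left(-11 \right)} = \left(-236 + \sqrt{75 + 27}\right) - \frac{\left(-11\right)^{2}}{6} = \left(-236 + \sqrt{102}\right) - \frac{121}{6} = - \frac{1537}{6} + \sqrt{102}$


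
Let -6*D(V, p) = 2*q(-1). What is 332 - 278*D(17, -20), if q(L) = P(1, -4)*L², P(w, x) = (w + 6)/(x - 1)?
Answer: 3034/15 ≈ 202.27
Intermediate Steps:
P(w, x) = (6 + w)/(-1 + x)
q(L) = -7*L²/5 (q(L) = ((6 + 1)/(-1 - 4))*L² = (7/(-5))*L² = (-⅕*7)*L² = -7*L²/5)
D(V, p) = 7/15 (D(V, p) = -(-7/5*(-1)²)/3 = -(-7/5*1)/3 = -(-7)/(3*5) = -⅙*(-14/5) = 7/15)
332 - 278*D(17, -20) = 332 - 278*7/15 = 332 - 1946/15 = 3034/15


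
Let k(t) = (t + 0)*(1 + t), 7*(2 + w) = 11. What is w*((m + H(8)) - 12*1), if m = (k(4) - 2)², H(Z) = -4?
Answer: -132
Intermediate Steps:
w = -3/7 (w = -2 + (⅐)*11 = -2 + 11/7 = -3/7 ≈ -0.42857)
k(t) = t*(1 + t)
m = 324 (m = (4*(1 + 4) - 2)² = (4*5 - 2)² = (20 - 2)² = 18² = 324)
w*((m + H(8)) - 12*1) = -3*((324 - 4) - 12*1)/7 = -3*(320 - 12)/7 = -3/7*308 = -132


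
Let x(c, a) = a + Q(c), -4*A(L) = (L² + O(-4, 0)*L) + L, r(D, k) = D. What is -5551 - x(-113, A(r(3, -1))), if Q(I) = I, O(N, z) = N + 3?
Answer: -21743/4 ≈ -5435.8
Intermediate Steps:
O(N, z) = 3 + N
A(L) = -L²/4 (A(L) = -((L² + (3 - 4)*L) + L)/4 = -((L² - L) + L)/4 = -L²/4)
x(c, a) = a + c
-5551 - x(-113, A(r(3, -1))) = -5551 - (-¼*3² - 113) = -5551 - (-¼*9 - 113) = -5551 - (-9/4 - 113) = -5551 - 1*(-461/4) = -5551 + 461/4 = -21743/4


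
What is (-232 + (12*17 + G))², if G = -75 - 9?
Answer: 12544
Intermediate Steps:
G = -84 (G = -75 - 1*9 = -75 - 9 = -84)
(-232 + (12*17 + G))² = (-232 + (12*17 - 84))² = (-232 + (204 - 84))² = (-232 + 120)² = (-112)² = 12544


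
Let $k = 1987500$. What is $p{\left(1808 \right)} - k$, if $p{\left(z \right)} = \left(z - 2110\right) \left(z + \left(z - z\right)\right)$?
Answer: $-2533516$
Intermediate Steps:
$p{\left(z \right)} = z \left(-2110 + z\right)$ ($p{\left(z \right)} = \left(-2110 + z\right) \left(z + 0\right) = \left(-2110 + z\right) z = z \left(-2110 + z\right)$)
$p{\left(1808 \right)} - k = 1808 \left(-2110 + 1808\right) - 1987500 = 1808 \left(-302\right) - 1987500 = -546016 - 1987500 = -2533516$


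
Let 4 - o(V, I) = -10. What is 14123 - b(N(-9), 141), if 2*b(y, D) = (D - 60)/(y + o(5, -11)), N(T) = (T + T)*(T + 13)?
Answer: 1638349/116 ≈ 14124.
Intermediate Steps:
N(T) = 2*T*(13 + T) (N(T) = (2*T)*(13 + T) = 2*T*(13 + T))
o(V, I) = 14 (o(V, I) = 4 - 1*(-10) = 4 + 10 = 14)
b(y, D) = (-60 + D)/(2*(14 + y)) (b(y, D) = ((D - 60)/(y + 14))/2 = ((-60 + D)/(14 + y))/2 = (-60 + D)/(2*(14 + y)))
14123 - b(N(-9), 141) = 14123 - (-60 + 141)/(2*(14 + 2*(-9)*(13 - 9))) = 14123 - 81/(2*(14 + 2*(-9)*4)) = 14123 - 81/(2*(14 - 72)) = 14123 - 81/(2*(-58)) = 14123 - (-1)*81/(2*58) = 14123 - 1*(-81/116) = 14123 + 81/116 = 1638349/116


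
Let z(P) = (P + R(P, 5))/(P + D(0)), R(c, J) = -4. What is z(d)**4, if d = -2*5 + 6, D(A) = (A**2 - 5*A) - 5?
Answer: 4096/6561 ≈ 0.62430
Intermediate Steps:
D(A) = -5 + A**2 - 5*A
d = -4 (d = -10 + 6 = -4)
z(P) = (-4 + P)/(-5 + P) (z(P) = (P - 4)/(P + (-5 + 0**2 - 5*0)) = (-4 + P)/(P + (-5 + 0 + 0)) = (-4 + P)/(P - 5) = (-4 + P)/(-5 + P))
z(d)**4 = ((-4 - 4)/(-5 - 4))**4 = (-8/(-9))**4 = (-1/9*(-8))**4 = (8/9)**4 = 4096/6561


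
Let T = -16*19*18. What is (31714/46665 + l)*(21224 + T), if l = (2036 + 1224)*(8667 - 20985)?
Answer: -29517853010535472/46665 ≈ -6.3255e+11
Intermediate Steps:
l = -40156680 (l = 3260*(-12318) = -40156680)
T = -5472 (T = -304*18 = -5472)
(31714/46665 + l)*(21224 + T) = (31714/46665 - 40156680)*(21224 - 5472) = (31714*(1/46665) - 40156680)*15752 = (31714/46665 - 40156680)*15752 = -1873911440486/46665*15752 = -29517853010535472/46665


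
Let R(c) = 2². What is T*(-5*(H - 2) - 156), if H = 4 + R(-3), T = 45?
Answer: -8370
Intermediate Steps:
R(c) = 4
H = 8 (H = 4 + 4 = 8)
T*(-5*(H - 2) - 156) = 45*(-5*(8 - 2) - 156) = 45*(-5*6 - 156) = 45*(-30 - 156) = 45*(-186) = -8370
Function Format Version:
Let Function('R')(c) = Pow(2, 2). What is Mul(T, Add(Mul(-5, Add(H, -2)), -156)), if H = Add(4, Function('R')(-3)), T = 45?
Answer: -8370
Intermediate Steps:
Function('R')(c) = 4
H = 8 (H = Add(4, 4) = 8)
Mul(T, Add(Mul(-5, Add(H, -2)), -156)) = Mul(45, Add(Mul(-5, Add(8, -2)), -156)) = Mul(45, Add(Mul(-5, 6), -156)) = Mul(45, Add(-30, -156)) = Mul(45, -186) = -8370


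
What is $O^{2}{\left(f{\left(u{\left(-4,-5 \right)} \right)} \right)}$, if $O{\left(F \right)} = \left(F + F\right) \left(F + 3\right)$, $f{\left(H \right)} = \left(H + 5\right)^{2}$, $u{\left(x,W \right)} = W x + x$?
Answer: $153356825664$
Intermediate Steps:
$u{\left(x,W \right)} = x + W x$
$f{\left(H \right)} = \left(5 + H\right)^{2}$
$O{\left(F \right)} = 2 F \left(3 + F\right)$
$O^{2}{\left(f{\left(u{\left(-4,-5 \right)} \right)} \right)} = \left(2 \left(5 - 4 \left(1 - 5\right)\right)^{2} \left(3 + \left(5 - 4 \left(1 - 5\right)\right)^{2}\right)\right)^{2} = \left(2 \left(5 - -16\right)^{2} \left(3 + \left(5 - -16\right)^{2}\right)\right)^{2} = \left(2 \left(5 + 16\right)^{2} \left(3 + \left(5 + 16\right)^{2}\right)\right)^{2} = \left(2 \cdot 21^{2} \left(3 + 21^{2}\right)\right)^{2} = \left(2 \cdot 441 \left(3 + 441\right)\right)^{2} = \left(2 \cdot 441 \cdot 444\right)^{2} = 391608^{2} = 153356825664$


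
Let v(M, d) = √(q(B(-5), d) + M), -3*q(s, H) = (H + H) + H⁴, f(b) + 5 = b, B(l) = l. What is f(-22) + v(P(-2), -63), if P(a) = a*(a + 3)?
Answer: -27 + I*√5250947 ≈ -27.0 + 2291.5*I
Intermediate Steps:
f(b) = -5 + b
P(a) = a*(3 + a)
q(s, H) = -2*H/3 - H⁴/3 (q(s, H) = -((H + H) + H⁴)/3 = -(2*H + H⁴)/3 = -(H⁴ + 2*H)/3 = -2*H/3 - H⁴/3)
v(M, d) = √(M - d*(2 + d³)/3) (v(M, d) = √(-d*(2 + d³)/3 + M) = √(M - d*(2 + d³)/3))
f(-22) + v(P(-2), -63) = (-5 - 22) + √3*√(3*(-2*(3 - 2)) - 1*(-63)*(2 + (-63)³))/3 = -27 + √3*√(3*(-2*1) - 1*(-63)*(2 - 250047))/3 = -27 + √3*√(3*(-2) - 1*(-63)*(-250045))/3 = -27 + √3*√(-6 - 15752835)/3 = -27 + √3*√(-15752841)/3 = -27 + √3*(I*√15752841)/3 = -27 + I*√5250947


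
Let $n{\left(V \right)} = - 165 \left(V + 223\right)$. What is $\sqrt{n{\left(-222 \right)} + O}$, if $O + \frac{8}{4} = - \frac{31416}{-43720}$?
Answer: $\frac{2 i \sqrt{1241549630}}{5465} \approx 12.895 i$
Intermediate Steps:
$O = - \frac{7003}{5465}$ ($O = -2 - \frac{31416}{-43720} = -2 - - \frac{3927}{5465} = -2 + \frac{3927}{5465} = - \frac{7003}{5465} \approx -1.2814$)
$n{\left(V \right)} = -36795 - 165 V$ ($n{\left(V \right)} = - 165 \left(223 + V\right) = -36795 - 165 V$)
$\sqrt{n{\left(-222 \right)} + O} = \sqrt{\left(-36795 - -36630\right) - \frac{7003}{5465}} = \sqrt{\left(-36795 + 36630\right) - \frac{7003}{5465}} = \sqrt{-165 - \frac{7003}{5465}} = \sqrt{- \frac{908728}{5465}} = \frac{2 i \sqrt{1241549630}}{5465}$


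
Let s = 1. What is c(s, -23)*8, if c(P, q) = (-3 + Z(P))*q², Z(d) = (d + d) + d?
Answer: 0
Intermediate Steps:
Z(d) = 3*d (Z(d) = 2*d + d = 3*d)
c(P, q) = q²*(-3 + 3*P) (c(P, q) = (-3 + 3*P)*q² = q²*(-3 + 3*P))
c(s, -23)*8 = (3*(-23)²*(-1 + 1))*8 = (3*529*0)*8 = 0*8 = 0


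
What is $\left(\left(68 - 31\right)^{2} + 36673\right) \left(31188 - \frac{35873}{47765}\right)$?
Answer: $\frac{56669605661774}{47765} \approx 1.1864 \cdot 10^{9}$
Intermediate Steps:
$\left(\left(68 - 31\right)^{2} + 36673\right) \left(31188 - \frac{35873}{47765}\right) = \left(37^{2} + 36673\right) \left(31188 - \frac{35873}{47765}\right) = \left(1369 + 36673\right) \left(31188 - \frac{35873}{47765}\right) = 38042 \cdot \frac{1489658947}{47765} = \frac{56669605661774}{47765}$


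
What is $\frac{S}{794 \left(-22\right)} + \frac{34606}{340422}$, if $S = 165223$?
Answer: $- \frac{27820523249}{2973245748} \approx -9.3569$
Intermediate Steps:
$\frac{S}{794 \left(-22\right)} + \frac{34606}{340422} = \frac{165223}{794 \left(-22\right)} + \frac{34606}{340422} = \frac{165223}{-17468} + 34606 \cdot \frac{1}{340422} = 165223 \left(- \frac{1}{17468}\right) + \frac{17303}{170211} = - \frac{165223}{17468} + \frac{17303}{170211} = - \frac{27820523249}{2973245748}$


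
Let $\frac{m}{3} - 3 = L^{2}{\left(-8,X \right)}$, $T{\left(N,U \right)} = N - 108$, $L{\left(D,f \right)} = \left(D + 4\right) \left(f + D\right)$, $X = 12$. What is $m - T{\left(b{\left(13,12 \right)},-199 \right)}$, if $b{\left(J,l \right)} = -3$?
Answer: $888$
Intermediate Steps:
$L{\left(D,f \right)} = \left(4 + D\right) \left(D + f\right)$
$T{\left(N,U \right)} = -108 + N$
$m = 777$ ($m = 9 + 3 \left(\left(-8\right)^{2} + 4 \left(-8\right) + 4 \cdot 12 - 96\right)^{2} = 9 + 3 \left(64 - 32 + 48 - 96\right)^{2} = 9 + 3 \left(-16\right)^{2} = 9 + 3 \cdot 256 = 9 + 768 = 777$)
$m - T{\left(b{\left(13,12 \right)},-199 \right)} = 777 - \left(-108 - 3\right) = 777 - -111 = 777 + 111 = 888$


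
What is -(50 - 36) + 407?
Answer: 393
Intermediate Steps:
-(50 - 36) + 407 = -1*14 + 407 = -14 + 407 = 393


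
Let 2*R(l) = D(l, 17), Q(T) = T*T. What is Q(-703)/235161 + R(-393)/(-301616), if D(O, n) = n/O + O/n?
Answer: 19527392516923/9291609943056 ≈ 2.1016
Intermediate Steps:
D(O, n) = O/n + n/O
Q(T) = T²
R(l) = l/34 + 17/(2*l) (R(l) = (l/17 + 17/l)/2 = (17/l + l/17)/2 = l/34 + 17/(2*l))
Q(-703)/235161 + R(-393)/(-301616) = (-703)²/235161 + ((1/34)*(289 + (-393)²)/(-393))/(-301616) = 494209*(1/235161) + ((1/34)*(-1/393)*(289 + 154449))*(-1/301616) = 494209/235161 + ((1/34)*(-1/393)*154738)*(-1/301616) = 494209/235161 - 77369/6681*(-1/301616) = 494209/235161 + 77369/2015096496 = 19527392516923/9291609943056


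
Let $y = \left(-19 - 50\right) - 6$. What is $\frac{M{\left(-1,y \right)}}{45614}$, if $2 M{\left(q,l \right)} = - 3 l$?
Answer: $\frac{225}{91228} \approx 0.0024663$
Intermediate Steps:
$y = -75$ ($y = -69 - 6 = -75$)
$M{\left(q,l \right)} = - \frac{3 l}{2}$ ($M{\left(q,l \right)} = \frac{\left(-3\right) l}{2} = - \frac{3 l}{2}$)
$\frac{M{\left(-1,y \right)}}{45614} = \frac{\left(- \frac{3}{2}\right) \left(-75\right)}{45614} = \frac{225}{2} \cdot \frac{1}{45614} = \frac{225}{91228}$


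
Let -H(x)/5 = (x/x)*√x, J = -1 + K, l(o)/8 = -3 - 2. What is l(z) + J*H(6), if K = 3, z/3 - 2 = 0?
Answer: -40 - 10*√6 ≈ -64.495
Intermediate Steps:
z = 6 (z = 6 + 3*0 = 6 + 0 = 6)
l(o) = -40 (l(o) = 8*(-3 - 2) = 8*(-5) = -40)
J = 2 (J = -1 + 3 = 2)
H(x) = -5*√x (H(x) = -5*x/x*√x = -5*√x)
l(z) + J*H(6) = -40 + 2*(-5*√6) = -40 - 10*√6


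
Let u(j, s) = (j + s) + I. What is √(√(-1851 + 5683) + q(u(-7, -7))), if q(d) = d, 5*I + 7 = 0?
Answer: √(-385 + 50*√958)/5 ≈ 6.8193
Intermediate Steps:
I = -7/5 (I = -7/5 + (⅕)*0 = -7/5 + 0 = -7/5 ≈ -1.4000)
u(j, s) = -7/5 + j + s (u(j, s) = (j + s) - 7/5 = -7/5 + j + s)
√(√(-1851 + 5683) + q(u(-7, -7))) = √(√(-1851 + 5683) + (-7/5 - 7 - 7)) = √(√3832 - 77/5) = √(2*√958 - 77/5) = √(-77/5 + 2*√958)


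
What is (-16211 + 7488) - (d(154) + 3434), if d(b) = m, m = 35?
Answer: -12192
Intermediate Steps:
d(b) = 35
(-16211 + 7488) - (d(154) + 3434) = (-16211 + 7488) - (35 + 3434) = -8723 - 1*3469 = -8723 - 3469 = -12192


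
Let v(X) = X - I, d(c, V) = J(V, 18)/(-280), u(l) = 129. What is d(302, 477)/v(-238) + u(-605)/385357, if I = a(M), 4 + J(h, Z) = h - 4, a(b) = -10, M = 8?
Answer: 26995399/3514455840 ≈ 0.0076812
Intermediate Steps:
J(h, Z) = -8 + h (J(h, Z) = -4 + (h - 4) = -4 + (-4 + h) = -8 + h)
I = -10
d(c, V) = 1/35 - V/280 (d(c, V) = (-8 + V)/(-280) = (-8 + V)*(-1/280) = 1/35 - V/280)
v(X) = 10 + X (v(X) = X - 1*(-10) = X + 10 = 10 + X)
d(302, 477)/v(-238) + u(-605)/385357 = (1/35 - 1/280*477)/(10 - 238) + 129/385357 = (1/35 - 477/280)/(-228) + 129*(1/385357) = -67/40*(-1/228) + 129/385357 = 67/9120 + 129/385357 = 26995399/3514455840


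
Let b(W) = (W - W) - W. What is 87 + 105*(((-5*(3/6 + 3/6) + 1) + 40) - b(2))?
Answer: 4077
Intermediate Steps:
b(W) = -W (b(W) = 0 - W = -W)
87 + 105*(((-5*(3/6 + 3/6) + 1) + 40) - b(2)) = 87 + 105*(((-5*(3/6 + 3/6) + 1) + 40) - (-1)*2) = 87 + 105*(((-5*(3*(⅙) + 3*(⅙)) + 1) + 40) - 1*(-2)) = 87 + 105*(((-5*(½ + ½) + 1) + 40) + 2) = 87 + 105*(((-5*1 + 1) + 40) + 2) = 87 + 105*(((-5 + 1) + 40) + 2) = 87 + 105*((-4 + 40) + 2) = 87 + 105*(36 + 2) = 87 + 105*38 = 87 + 3990 = 4077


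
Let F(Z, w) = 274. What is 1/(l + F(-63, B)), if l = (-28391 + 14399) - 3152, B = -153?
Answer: -1/16870 ≈ -5.9277e-5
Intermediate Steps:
l = -17144 (l = -13992 - 3152 = -17144)
1/(l + F(-63, B)) = 1/(-17144 + 274) = 1/(-16870) = -1/16870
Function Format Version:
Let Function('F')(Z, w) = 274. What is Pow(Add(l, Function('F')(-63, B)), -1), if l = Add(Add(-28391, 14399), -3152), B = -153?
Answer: Rational(-1, 16870) ≈ -5.9277e-5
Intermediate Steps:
l = -17144 (l = Add(-13992, -3152) = -17144)
Pow(Add(l, Function('F')(-63, B)), -1) = Pow(Add(-17144, 274), -1) = Pow(-16870, -1) = Rational(-1, 16870)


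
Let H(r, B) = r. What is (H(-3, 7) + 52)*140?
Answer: 6860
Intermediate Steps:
(H(-3, 7) + 52)*140 = (-3 + 52)*140 = 49*140 = 6860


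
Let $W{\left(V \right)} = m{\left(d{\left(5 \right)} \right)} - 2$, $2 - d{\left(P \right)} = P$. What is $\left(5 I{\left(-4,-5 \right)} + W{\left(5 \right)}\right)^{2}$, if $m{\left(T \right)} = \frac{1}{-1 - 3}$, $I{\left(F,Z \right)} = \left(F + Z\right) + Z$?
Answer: $\frac{83521}{16} \approx 5220.1$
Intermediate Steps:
$I{\left(F,Z \right)} = F + 2 Z$
$d{\left(P \right)} = 2 - P$
$m{\left(T \right)} = - \frac{1}{4}$ ($m{\left(T \right)} = \frac{1}{-4} = - \frac{1}{4}$)
$W{\left(V \right)} = - \frac{9}{4}$ ($W{\left(V \right)} = - \frac{1}{4} - 2 = - \frac{9}{4}$)
$\left(5 I{\left(-4,-5 \right)} + W{\left(5 \right)}\right)^{2} = \left(5 \left(-4 + 2 \left(-5\right)\right) - \frac{9}{4}\right)^{2} = \left(5 \left(-4 - 10\right) - \frac{9}{4}\right)^{2} = \left(5 \left(-14\right) - \frac{9}{4}\right)^{2} = \left(-70 - \frac{9}{4}\right)^{2} = \left(- \frac{289}{4}\right)^{2} = \frac{83521}{16}$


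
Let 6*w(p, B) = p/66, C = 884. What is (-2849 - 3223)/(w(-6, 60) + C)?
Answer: -400752/58343 ≈ -6.8689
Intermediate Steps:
w(p, B) = p/396 (w(p, B) = (p/66)/6 = p/396)
(-2849 - 3223)/(w(-6, 60) + C) = (-2849 - 3223)/((1/396)*(-6) + 884) = -6072/(-1/66 + 884) = -6072/58343/66 = -6072*66/58343 = -400752/58343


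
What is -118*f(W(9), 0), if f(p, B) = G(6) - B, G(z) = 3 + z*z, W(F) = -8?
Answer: -4602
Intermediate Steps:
G(z) = 3 + z²
f(p, B) = 39 - B (f(p, B) = (3 + 6²) - B = (3 + 36) - B = 39 - B)
-118*f(W(9), 0) = -118*(39 - 1*0) = -118*(39 + 0) = -118*39 = -4602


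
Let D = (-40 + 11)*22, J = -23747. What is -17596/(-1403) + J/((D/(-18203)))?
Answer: -606458871075/895114 ≈ -6.7752e+5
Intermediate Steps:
D = -638 (D = -29*22 = -638)
-17596/(-1403) + J/((D/(-18203))) = -17596/(-1403) - 23747/((-638/(-18203))) = -17596*(-1/1403) - 23747/((-638*(-1/18203))) = 17596/1403 - 23747/638/18203 = 17596/1403 - 23747*18203/638 = 17596/1403 - 432266641/638 = -606458871075/895114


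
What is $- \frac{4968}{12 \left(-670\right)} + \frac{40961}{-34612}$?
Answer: $- \frac{6557251}{11595020} \approx -0.56552$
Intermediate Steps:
$- \frac{4968}{12 \left(-670\right)} + \frac{40961}{-34612} = - \frac{4968}{-8040} + 40961 \left(- \frac{1}{34612}\right) = \left(-4968\right) \left(- \frac{1}{8040}\right) - \frac{40961}{34612} = \frac{207}{335} - \frac{40961}{34612} = - \frac{6557251}{11595020}$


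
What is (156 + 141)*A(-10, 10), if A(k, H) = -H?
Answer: -2970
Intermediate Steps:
(156 + 141)*A(-10, 10) = (156 + 141)*(-1*10) = 297*(-10) = -2970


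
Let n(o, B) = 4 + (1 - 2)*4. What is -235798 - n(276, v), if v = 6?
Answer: -235798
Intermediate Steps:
n(o, B) = 0 (n(o, B) = 4 - 1*4 = 4 - 4 = 0)
-235798 - n(276, v) = -235798 - 1*0 = -235798 + 0 = -235798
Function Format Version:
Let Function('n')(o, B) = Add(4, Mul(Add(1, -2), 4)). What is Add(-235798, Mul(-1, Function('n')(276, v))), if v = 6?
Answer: -235798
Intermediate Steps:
Function('n')(o, B) = 0 (Function('n')(o, B) = Add(4, Mul(-1, 4)) = Add(4, -4) = 0)
Add(-235798, Mul(-1, Function('n')(276, v))) = Add(-235798, Mul(-1, 0)) = Add(-235798, 0) = -235798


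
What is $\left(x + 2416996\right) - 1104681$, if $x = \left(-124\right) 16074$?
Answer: $-680861$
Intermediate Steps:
$x = -1993176$
$\left(x + 2416996\right) - 1104681 = \left(-1993176 + 2416996\right) - 1104681 = 423820 - 1104681 = -680861$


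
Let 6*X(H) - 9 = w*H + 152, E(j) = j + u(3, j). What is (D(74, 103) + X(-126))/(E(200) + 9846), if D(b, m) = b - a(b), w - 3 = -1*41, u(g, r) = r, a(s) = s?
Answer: 4949/61476 ≈ 0.080503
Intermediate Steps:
w = -38 (w = 3 - 1*41 = 3 - 41 = -38)
D(b, m) = 0 (D(b, m) = b - b = 0)
E(j) = 2*j (E(j) = j + j = 2*j)
X(H) = 161/6 - 19*H/3 (X(H) = 3/2 + (-38*H + 152)/6 = 3/2 + (152 - 38*H)/6 = 3/2 + (76/3 - 19*H/3) = 161/6 - 19*H/3)
(D(74, 103) + X(-126))/(E(200) + 9846) = (0 + (161/6 - 19/3*(-126)))/(2*200 + 9846) = (0 + (161/6 + 798))/(400 + 9846) = (0 + 4949/6)/10246 = (4949/6)*(1/10246) = 4949/61476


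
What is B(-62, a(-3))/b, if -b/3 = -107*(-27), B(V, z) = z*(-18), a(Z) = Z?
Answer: -2/321 ≈ -0.0062305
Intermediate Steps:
B(V, z) = -18*z
b = -8667 (b = -(-321)*(-27) = -3*2889 = -8667)
B(-62, a(-3))/b = -18*(-3)/(-8667) = 54*(-1/8667) = -2/321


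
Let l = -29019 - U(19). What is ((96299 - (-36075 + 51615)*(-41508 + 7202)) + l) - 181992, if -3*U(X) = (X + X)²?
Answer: 1599003028/3 ≈ 5.3300e+8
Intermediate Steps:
U(X) = -4*X²/3 (U(X) = -(X + X)²/3 = -4*X²/3)
l = -85613/3 (l = -29019 - (-4)*19²/3 = -29019 - (-4)*361/3 = -29019 - 1*(-1444/3) = -29019 + 1444/3 = -85613/3 ≈ -28538.)
((96299 - (-36075 + 51615)*(-41508 + 7202)) + l) - 181992 = ((96299 - (-36075 + 51615)*(-41508 + 7202)) - 85613/3) - 181992 = ((96299 - 15540*(-34306)) - 85613/3) - 181992 = ((96299 - 1*(-533115240)) - 85613/3) - 181992 = ((96299 + 533115240) - 85613/3) - 181992 = (533211539 - 85613/3) - 181992 = 1599549004/3 - 181992 = 1599003028/3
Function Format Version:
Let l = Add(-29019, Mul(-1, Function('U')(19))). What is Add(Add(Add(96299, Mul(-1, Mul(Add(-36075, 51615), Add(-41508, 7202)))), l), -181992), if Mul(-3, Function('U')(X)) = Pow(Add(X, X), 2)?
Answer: Rational(1599003028, 3) ≈ 5.3300e+8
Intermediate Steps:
Function('U')(X) = Mul(Rational(-4, 3), Pow(X, 2)) (Function('U')(X) = Mul(Rational(-1, 3), Pow(Add(X, X), 2)) = Mul(Rational(-1, 3), Pow(Mul(2, X), 2)) = Mul(Rational(-1, 3), Mul(4, Pow(X, 2))) = Mul(Rational(-4, 3), Pow(X, 2)))
l = Rational(-85613, 3) (l = Add(-29019, Mul(-1, Mul(Rational(-4, 3), Pow(19, 2)))) = Add(-29019, Mul(-1, Mul(Rational(-4, 3), 361))) = Add(-29019, Mul(-1, Rational(-1444, 3))) = Add(-29019, Rational(1444, 3)) = Rational(-85613, 3) ≈ -28538.)
Add(Add(Add(96299, Mul(-1, Mul(Add(-36075, 51615), Add(-41508, 7202)))), l), -181992) = Add(Add(Add(96299, Mul(-1, Mul(Add(-36075, 51615), Add(-41508, 7202)))), Rational(-85613, 3)), -181992) = Add(Add(Add(96299, Mul(-1, Mul(15540, -34306))), Rational(-85613, 3)), -181992) = Add(Add(Add(96299, Mul(-1, -533115240)), Rational(-85613, 3)), -181992) = Add(Add(Add(96299, 533115240), Rational(-85613, 3)), -181992) = Add(Add(533211539, Rational(-85613, 3)), -181992) = Add(Rational(1599549004, 3), -181992) = Rational(1599003028, 3)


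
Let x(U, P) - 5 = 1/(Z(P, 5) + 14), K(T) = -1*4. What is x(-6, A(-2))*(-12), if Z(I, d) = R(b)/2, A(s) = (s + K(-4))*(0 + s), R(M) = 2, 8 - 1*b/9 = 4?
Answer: -304/5 ≈ -60.800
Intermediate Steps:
K(T) = -4
b = 36 (b = 72 - 9*4 = 72 - 36 = 36)
A(s) = s*(-4 + s) (A(s) = (s - 4)*(0 + s) = (-4 + s)*s = s*(-4 + s))
Z(I, d) = 1 (Z(I, d) = 2/2 = 2*(½) = 1)
x(U, P) = 76/15 (x(U, P) = 5 + 1/(1 + 14) = 5 + 1/15 = 76/15)
x(-6, A(-2))*(-12) = (76/15)*(-12) = -304/5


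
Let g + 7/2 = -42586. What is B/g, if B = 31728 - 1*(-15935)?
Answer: -95326/85179 ≈ -1.1191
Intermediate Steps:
g = -85179/2 (g = -7/2 - 42586 = -85179/2 ≈ -42590.)
B = 47663 (B = 31728 + 15935 = 47663)
B/g = 47663/(-85179/2) = 47663*(-2/85179) = -95326/85179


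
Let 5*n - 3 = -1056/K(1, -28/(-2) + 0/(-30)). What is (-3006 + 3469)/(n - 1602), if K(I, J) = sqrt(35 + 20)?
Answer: -30893675/106819623 + 74080*sqrt(55)/106819623 ≈ -0.28407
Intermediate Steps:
K(I, J) = sqrt(55)
n = 3/5 - 96*sqrt(55)/25 (n = 3/5 + (-1056*sqrt(55)/55)/5 = 3/5 + (-96*sqrt(55)/5)/5 = 3/5 - 96*sqrt(55)/25 ≈ -27.878)
(-3006 + 3469)/(n - 1602) = (-3006 + 3469)/((3/5 - 96*sqrt(55)/25) - 1602) = 463/(-8007/5 - 96*sqrt(55)/25)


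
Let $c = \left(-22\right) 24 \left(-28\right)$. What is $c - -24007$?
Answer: $38791$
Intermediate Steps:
$c = 14784$ ($c = \left(-528\right) \left(-28\right) = 14784$)
$c - -24007 = 14784 - -24007 = 14784 + 24007 = 38791$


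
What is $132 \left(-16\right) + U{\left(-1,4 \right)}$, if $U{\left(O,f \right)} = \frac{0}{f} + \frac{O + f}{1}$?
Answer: $-2109$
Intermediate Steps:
$U{\left(O,f \right)} = O + f$ ($U{\left(O,f \right)} = 0 + \left(O + f\right) 1 = 0 + \left(O + f\right) = O + f$)
$132 \left(-16\right) + U{\left(-1,4 \right)} = 132 \left(-16\right) + \left(-1 + 4\right) = -2112 + 3 = -2109$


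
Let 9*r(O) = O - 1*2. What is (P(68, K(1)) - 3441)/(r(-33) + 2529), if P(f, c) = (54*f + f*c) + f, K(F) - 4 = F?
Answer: 5751/22726 ≈ 0.25306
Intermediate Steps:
K(F) = 4 + F
P(f, c) = 55*f + c*f (P(f, c) = (54*f + c*f) + f = 55*f + c*f)
r(O) = -2/9 + O/9 (r(O) = (O - 1*2)/9 = (O - 2)/9 = (-2 + O)/9 = -2/9 + O/9)
(P(68, K(1)) - 3441)/(r(-33) + 2529) = (68*(55 + (4 + 1)) - 3441)/((-2/9 + (⅑)*(-33)) + 2529) = (68*(55 + 5) - 3441)/((-2/9 - 11/3) + 2529) = (68*60 - 3441)/(-35/9 + 2529) = (4080 - 3441)/(22726/9) = 639*(9/22726) = 5751/22726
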